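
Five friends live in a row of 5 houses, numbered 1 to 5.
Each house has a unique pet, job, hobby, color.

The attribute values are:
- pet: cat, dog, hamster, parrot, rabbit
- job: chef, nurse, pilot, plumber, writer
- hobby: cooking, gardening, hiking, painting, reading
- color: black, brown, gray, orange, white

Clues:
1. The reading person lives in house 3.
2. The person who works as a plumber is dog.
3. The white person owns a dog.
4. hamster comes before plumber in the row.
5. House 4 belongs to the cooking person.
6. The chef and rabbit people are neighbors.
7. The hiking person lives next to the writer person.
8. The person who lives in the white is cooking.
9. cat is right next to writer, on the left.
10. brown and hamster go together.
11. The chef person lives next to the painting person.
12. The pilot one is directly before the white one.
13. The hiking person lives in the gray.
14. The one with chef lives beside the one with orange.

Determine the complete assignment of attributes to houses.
Solution:

House | Pet | Job | Hobby | Color
---------------------------------
  1   | cat | chef | hiking | gray
  2   | rabbit | writer | painting | orange
  3   | hamster | pilot | reading | brown
  4   | dog | plumber | cooking | white
  5   | parrot | nurse | gardening | black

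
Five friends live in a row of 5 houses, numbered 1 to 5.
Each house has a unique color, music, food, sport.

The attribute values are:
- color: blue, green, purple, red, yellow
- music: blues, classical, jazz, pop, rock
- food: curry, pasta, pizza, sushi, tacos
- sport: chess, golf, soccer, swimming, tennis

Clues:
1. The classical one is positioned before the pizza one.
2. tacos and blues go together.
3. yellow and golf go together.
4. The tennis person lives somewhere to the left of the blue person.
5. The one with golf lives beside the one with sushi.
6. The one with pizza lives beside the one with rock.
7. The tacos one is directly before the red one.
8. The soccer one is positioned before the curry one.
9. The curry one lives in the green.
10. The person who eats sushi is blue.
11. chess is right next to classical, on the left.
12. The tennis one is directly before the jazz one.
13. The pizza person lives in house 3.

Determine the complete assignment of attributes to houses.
Solution:

House | Color | Music | Food | Sport
------------------------------------
  1   | purple | blues | tacos | chess
  2   | red | classical | pasta | tennis
  3   | yellow | jazz | pizza | golf
  4   | blue | rock | sushi | soccer
  5   | green | pop | curry | swimming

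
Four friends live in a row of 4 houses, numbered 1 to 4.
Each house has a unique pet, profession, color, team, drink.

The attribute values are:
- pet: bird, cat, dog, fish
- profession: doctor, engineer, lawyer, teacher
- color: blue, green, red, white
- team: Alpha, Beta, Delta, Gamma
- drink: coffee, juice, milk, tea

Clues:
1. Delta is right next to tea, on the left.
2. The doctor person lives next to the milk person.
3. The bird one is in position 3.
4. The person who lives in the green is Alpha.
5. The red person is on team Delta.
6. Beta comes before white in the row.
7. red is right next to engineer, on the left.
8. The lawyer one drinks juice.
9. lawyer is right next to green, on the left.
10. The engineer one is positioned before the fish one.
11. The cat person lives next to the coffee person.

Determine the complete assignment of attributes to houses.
Solution:

House | Pet | Profession | Color | Team | Drink
-----------------------------------------------
  1   | dog | lawyer | red | Delta | juice
  2   | cat | engineer | green | Alpha | tea
  3   | bird | doctor | blue | Beta | coffee
  4   | fish | teacher | white | Gamma | milk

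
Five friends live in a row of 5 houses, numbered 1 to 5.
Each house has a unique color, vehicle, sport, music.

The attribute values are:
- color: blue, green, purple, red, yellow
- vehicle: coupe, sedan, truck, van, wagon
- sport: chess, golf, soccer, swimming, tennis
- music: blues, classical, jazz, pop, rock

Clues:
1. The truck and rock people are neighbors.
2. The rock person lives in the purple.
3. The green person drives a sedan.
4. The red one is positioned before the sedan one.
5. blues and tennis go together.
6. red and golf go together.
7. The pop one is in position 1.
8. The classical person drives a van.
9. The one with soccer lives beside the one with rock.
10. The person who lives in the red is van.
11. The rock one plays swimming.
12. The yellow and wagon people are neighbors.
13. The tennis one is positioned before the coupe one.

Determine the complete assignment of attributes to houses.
Solution:

House | Color | Vehicle | Sport | Music
---------------------------------------
  1   | yellow | truck | soccer | pop
  2   | purple | wagon | swimming | rock
  3   | red | van | golf | classical
  4   | green | sedan | tennis | blues
  5   | blue | coupe | chess | jazz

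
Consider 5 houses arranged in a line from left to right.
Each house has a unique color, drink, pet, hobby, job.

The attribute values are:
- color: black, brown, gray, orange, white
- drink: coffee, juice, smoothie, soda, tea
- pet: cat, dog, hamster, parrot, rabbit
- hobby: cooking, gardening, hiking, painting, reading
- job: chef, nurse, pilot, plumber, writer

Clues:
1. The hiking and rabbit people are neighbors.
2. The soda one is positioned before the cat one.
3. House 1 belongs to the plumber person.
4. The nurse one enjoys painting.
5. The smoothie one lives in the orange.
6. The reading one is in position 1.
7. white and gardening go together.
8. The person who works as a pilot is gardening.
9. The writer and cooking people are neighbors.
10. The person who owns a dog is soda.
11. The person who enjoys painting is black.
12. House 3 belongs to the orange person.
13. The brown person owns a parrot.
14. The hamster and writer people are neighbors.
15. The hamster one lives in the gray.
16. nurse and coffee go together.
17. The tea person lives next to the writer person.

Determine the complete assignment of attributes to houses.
Solution:

House | Color | Drink | Pet | Hobby | Job
-----------------------------------------
  1   | gray | tea | hamster | reading | plumber
  2   | brown | juice | parrot | hiking | writer
  3   | orange | smoothie | rabbit | cooking | chef
  4   | white | soda | dog | gardening | pilot
  5   | black | coffee | cat | painting | nurse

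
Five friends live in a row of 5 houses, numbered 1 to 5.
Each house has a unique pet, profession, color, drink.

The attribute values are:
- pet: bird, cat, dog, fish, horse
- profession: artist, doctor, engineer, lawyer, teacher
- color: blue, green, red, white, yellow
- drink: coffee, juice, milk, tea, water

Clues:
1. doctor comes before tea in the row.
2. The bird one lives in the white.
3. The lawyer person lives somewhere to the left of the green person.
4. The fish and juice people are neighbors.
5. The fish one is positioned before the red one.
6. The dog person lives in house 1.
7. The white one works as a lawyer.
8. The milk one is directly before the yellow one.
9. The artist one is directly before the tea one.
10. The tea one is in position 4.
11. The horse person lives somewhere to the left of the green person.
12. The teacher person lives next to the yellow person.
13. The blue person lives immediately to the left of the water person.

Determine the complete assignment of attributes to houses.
Solution:

House | Pet | Profession | Color | Drink
----------------------------------------
  1   | dog | teacher | blue | milk
  2   | fish | doctor | yellow | water
  3   | horse | artist | red | juice
  4   | bird | lawyer | white | tea
  5   | cat | engineer | green | coffee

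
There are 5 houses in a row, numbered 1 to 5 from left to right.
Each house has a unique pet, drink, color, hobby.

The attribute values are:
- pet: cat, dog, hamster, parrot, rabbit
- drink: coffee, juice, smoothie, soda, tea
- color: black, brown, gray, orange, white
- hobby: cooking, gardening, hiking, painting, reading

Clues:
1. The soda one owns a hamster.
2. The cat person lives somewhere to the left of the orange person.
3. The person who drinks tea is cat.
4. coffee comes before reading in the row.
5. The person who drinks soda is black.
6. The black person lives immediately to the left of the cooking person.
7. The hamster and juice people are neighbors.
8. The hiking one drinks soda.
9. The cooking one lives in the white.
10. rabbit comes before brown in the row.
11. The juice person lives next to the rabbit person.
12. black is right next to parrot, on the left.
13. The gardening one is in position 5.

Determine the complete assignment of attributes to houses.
Solution:

House | Pet | Drink | Color | Hobby
-----------------------------------
  1   | hamster | soda | black | hiking
  2   | parrot | juice | white | cooking
  3   | rabbit | coffee | gray | painting
  4   | cat | tea | brown | reading
  5   | dog | smoothie | orange | gardening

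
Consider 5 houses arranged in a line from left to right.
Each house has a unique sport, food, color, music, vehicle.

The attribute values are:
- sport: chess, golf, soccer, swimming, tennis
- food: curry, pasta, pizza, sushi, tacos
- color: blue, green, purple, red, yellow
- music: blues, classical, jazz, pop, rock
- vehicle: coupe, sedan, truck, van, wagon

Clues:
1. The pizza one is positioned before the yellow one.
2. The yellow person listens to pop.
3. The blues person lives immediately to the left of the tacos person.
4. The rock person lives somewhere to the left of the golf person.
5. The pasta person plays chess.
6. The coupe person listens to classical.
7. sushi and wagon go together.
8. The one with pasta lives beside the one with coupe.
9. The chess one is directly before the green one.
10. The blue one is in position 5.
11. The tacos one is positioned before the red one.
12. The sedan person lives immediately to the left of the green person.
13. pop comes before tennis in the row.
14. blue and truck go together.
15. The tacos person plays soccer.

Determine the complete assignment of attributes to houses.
Solution:

House | Sport | Food | Color | Music | Vehicle
----------------------------------------------
  1   | chess | pasta | purple | blues | sedan
  2   | soccer | tacos | green | classical | coupe
  3   | swimming | pizza | red | rock | van
  4   | golf | sushi | yellow | pop | wagon
  5   | tennis | curry | blue | jazz | truck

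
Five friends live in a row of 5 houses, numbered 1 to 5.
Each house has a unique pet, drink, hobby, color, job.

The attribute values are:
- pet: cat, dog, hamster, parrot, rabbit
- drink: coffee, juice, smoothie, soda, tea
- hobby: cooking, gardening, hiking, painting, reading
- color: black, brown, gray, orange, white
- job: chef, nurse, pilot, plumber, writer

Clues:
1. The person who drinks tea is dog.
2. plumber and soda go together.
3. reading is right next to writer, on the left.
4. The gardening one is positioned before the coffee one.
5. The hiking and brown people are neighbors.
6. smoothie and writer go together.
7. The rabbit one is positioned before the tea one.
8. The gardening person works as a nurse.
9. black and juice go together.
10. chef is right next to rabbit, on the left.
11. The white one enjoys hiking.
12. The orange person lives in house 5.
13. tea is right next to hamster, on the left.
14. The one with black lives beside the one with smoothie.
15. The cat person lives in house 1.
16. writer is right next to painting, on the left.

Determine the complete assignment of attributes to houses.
Solution:

House | Pet | Drink | Hobby | Color | Job
-----------------------------------------
  1   | cat | juice | reading | black | chef
  2   | rabbit | smoothie | hiking | white | writer
  3   | parrot | soda | painting | brown | plumber
  4   | dog | tea | gardening | gray | nurse
  5   | hamster | coffee | cooking | orange | pilot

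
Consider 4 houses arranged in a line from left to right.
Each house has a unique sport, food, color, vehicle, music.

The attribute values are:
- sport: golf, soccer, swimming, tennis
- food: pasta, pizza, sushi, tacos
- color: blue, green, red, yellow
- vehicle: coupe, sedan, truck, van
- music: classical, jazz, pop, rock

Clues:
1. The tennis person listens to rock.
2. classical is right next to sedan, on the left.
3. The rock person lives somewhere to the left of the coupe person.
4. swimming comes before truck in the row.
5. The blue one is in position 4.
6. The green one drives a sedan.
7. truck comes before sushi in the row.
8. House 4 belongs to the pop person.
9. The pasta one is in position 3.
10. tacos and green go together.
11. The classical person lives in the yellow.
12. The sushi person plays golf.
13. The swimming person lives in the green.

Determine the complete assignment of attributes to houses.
Solution:

House | Sport | Food | Color | Vehicle | Music
----------------------------------------------
  1   | soccer | pizza | yellow | van | classical
  2   | swimming | tacos | green | sedan | jazz
  3   | tennis | pasta | red | truck | rock
  4   | golf | sushi | blue | coupe | pop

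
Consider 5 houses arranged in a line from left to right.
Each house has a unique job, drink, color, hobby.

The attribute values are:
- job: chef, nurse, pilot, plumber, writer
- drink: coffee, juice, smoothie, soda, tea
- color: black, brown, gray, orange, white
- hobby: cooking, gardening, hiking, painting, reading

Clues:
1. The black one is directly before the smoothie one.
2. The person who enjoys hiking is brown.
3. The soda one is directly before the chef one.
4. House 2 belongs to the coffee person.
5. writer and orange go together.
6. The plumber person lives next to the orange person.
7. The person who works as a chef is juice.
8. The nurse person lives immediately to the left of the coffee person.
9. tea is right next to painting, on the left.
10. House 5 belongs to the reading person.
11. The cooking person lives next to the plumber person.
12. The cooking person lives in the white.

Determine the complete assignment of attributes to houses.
Solution:

House | Job | Drink | Color | Hobby
-----------------------------------
  1   | nurse | tea | white | cooking
  2   | plumber | coffee | black | painting
  3   | writer | smoothie | orange | gardening
  4   | pilot | soda | brown | hiking
  5   | chef | juice | gray | reading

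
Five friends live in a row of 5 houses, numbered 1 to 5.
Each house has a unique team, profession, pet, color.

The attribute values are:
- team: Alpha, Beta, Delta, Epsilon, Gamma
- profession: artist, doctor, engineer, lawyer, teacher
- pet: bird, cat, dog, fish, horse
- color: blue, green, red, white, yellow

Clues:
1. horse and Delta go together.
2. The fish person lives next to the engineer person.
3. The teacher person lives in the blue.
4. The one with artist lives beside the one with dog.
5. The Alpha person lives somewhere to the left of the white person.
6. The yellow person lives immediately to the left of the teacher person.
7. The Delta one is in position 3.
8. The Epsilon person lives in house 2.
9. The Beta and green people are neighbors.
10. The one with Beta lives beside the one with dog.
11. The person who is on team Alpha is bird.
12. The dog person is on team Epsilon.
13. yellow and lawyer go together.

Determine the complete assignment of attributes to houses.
Solution:

House | Team | Profession | Pet | Color
---------------------------------------
  1   | Beta | artist | fish | red
  2   | Epsilon | engineer | dog | green
  3   | Delta | lawyer | horse | yellow
  4   | Alpha | teacher | bird | blue
  5   | Gamma | doctor | cat | white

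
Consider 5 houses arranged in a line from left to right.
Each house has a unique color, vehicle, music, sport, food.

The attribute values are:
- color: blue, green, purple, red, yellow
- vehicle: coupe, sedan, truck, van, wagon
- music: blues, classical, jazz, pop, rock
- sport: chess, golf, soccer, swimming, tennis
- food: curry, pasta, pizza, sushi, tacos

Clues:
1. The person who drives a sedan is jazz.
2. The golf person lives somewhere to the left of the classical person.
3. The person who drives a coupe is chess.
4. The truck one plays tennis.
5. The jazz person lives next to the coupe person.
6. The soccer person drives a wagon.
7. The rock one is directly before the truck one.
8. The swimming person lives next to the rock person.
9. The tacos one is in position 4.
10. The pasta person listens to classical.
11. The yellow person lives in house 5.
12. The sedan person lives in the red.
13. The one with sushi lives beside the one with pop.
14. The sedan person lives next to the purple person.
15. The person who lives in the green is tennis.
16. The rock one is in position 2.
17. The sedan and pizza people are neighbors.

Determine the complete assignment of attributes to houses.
Solution:

House | Color | Vehicle | Music | Sport | Food
----------------------------------------------
  1   | red | sedan | jazz | swimming | curry
  2   | purple | coupe | rock | chess | pizza
  3   | green | truck | blues | tennis | sushi
  4   | blue | van | pop | golf | tacos
  5   | yellow | wagon | classical | soccer | pasta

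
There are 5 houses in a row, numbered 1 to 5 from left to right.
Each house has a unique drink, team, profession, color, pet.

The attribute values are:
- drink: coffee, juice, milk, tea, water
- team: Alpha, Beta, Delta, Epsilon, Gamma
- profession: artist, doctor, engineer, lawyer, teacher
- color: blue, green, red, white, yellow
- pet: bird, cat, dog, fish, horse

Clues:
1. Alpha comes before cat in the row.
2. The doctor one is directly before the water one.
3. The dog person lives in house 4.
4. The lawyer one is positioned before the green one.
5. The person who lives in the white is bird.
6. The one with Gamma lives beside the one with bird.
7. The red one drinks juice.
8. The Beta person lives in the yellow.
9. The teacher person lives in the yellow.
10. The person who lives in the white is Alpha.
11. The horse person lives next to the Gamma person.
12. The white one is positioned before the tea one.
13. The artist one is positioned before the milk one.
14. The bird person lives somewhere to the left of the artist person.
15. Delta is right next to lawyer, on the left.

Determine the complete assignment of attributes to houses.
Solution:

House | Drink | Team | Profession | Color | Pet
-----------------------------------------------
  1   | juice | Delta | doctor | red | horse
  2   | water | Gamma | lawyer | blue | fish
  3   | coffee | Alpha | engineer | white | bird
  4   | tea | Epsilon | artist | green | dog
  5   | milk | Beta | teacher | yellow | cat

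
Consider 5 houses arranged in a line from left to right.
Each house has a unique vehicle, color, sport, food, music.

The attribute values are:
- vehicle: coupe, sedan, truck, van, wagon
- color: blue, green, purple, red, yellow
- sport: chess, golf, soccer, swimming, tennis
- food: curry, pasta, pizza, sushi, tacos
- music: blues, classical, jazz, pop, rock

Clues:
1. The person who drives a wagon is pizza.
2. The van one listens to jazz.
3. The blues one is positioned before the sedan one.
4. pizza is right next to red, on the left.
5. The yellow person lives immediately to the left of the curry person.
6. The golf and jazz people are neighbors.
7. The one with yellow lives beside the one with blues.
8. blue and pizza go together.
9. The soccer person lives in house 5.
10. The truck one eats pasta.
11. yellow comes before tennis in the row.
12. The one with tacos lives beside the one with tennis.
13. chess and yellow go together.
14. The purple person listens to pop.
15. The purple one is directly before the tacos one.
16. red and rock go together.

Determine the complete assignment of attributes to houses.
Solution:

House | Vehicle | Color | Sport | Food | Music
----------------------------------------------
  1   | truck | purple | golf | pasta | pop
  2   | van | yellow | chess | tacos | jazz
  3   | coupe | green | tennis | curry | blues
  4   | wagon | blue | swimming | pizza | classical
  5   | sedan | red | soccer | sushi | rock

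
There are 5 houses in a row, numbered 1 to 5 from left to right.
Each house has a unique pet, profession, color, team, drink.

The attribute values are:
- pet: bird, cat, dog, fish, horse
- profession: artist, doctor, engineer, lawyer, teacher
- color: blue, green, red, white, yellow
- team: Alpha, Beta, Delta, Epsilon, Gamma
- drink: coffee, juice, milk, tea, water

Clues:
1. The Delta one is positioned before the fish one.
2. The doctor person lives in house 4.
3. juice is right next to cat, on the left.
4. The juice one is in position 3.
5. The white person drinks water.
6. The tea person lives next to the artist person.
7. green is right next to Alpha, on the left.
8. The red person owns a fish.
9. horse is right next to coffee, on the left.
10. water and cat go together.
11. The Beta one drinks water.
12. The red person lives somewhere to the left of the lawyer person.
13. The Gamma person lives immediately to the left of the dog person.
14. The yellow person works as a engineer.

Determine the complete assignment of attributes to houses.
Solution:

House | Pet | Profession | Color | Team | Drink
-----------------------------------------------
  1   | horse | engineer | yellow | Gamma | tea
  2   | dog | artist | green | Delta | coffee
  3   | fish | teacher | red | Alpha | juice
  4   | cat | doctor | white | Beta | water
  5   | bird | lawyer | blue | Epsilon | milk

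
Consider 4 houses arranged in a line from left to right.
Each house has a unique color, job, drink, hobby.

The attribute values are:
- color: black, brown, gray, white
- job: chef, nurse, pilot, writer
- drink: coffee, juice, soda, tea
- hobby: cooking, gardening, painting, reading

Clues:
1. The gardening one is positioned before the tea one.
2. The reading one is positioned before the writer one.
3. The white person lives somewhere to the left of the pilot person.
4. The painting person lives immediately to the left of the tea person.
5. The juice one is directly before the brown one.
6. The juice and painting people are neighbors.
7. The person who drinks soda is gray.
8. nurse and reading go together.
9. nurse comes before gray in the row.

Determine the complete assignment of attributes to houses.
Solution:

House | Color | Job | Drink | Hobby
-----------------------------------
  1   | white | chef | juice | gardening
  2   | brown | pilot | coffee | painting
  3   | black | nurse | tea | reading
  4   | gray | writer | soda | cooking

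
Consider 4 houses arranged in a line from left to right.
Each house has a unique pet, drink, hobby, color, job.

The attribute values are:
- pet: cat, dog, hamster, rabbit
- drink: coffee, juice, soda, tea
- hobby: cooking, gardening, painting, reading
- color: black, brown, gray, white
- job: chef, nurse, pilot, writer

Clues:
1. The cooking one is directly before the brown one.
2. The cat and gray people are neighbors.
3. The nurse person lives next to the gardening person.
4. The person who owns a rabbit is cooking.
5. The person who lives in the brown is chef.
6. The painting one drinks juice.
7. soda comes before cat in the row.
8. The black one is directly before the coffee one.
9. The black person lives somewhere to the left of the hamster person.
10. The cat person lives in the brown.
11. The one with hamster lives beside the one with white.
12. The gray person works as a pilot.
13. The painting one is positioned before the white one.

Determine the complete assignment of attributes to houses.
Solution:

House | Pet | Drink | Hobby | Color | Job
-----------------------------------------
  1   | rabbit | soda | cooking | black | nurse
  2   | cat | coffee | gardening | brown | chef
  3   | hamster | juice | painting | gray | pilot
  4   | dog | tea | reading | white | writer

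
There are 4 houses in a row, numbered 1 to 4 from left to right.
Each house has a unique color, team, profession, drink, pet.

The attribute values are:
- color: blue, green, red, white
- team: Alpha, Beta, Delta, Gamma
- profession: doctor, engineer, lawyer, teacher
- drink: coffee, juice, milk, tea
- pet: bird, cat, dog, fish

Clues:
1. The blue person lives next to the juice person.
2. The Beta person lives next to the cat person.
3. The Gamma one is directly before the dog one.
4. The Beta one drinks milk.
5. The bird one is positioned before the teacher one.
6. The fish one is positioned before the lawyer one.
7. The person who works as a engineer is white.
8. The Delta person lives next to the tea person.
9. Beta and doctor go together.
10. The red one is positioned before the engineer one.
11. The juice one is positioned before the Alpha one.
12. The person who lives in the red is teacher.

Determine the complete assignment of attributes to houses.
Solution:

House | Color | Team | Profession | Drink | Pet
-----------------------------------------------
  1   | blue | Beta | doctor | milk | bird
  2   | red | Delta | teacher | juice | cat
  3   | white | Gamma | engineer | tea | fish
  4   | green | Alpha | lawyer | coffee | dog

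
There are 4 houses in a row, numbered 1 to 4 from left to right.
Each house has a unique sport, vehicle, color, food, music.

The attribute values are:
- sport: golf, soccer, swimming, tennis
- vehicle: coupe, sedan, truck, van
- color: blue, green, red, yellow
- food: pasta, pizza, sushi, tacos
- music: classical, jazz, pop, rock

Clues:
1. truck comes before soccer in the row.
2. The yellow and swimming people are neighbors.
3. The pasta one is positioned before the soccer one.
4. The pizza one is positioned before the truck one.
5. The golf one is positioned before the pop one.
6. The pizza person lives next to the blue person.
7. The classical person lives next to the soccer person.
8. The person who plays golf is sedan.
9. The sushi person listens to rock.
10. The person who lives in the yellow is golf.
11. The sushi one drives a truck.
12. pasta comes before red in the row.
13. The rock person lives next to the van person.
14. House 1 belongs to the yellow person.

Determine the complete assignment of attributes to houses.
Solution:

House | Sport | Vehicle | Color | Food | Music
----------------------------------------------
  1   | golf | sedan | yellow | pizza | jazz
  2   | swimming | truck | blue | sushi | rock
  3   | tennis | van | green | pasta | classical
  4   | soccer | coupe | red | tacos | pop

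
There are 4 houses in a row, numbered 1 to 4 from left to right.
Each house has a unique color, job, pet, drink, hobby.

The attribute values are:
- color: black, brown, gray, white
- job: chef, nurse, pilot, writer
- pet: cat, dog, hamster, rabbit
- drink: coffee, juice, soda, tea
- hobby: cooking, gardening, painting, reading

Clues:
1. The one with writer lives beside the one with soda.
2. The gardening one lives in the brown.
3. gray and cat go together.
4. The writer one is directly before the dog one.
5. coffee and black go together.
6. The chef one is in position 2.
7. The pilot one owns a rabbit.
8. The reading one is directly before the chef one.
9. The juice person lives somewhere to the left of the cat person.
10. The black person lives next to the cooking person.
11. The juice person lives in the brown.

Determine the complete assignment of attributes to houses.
Solution:

House | Color | Job | Pet | Drink | Hobby
-----------------------------------------
  1   | black | writer | hamster | coffee | reading
  2   | white | chef | dog | soda | cooking
  3   | brown | pilot | rabbit | juice | gardening
  4   | gray | nurse | cat | tea | painting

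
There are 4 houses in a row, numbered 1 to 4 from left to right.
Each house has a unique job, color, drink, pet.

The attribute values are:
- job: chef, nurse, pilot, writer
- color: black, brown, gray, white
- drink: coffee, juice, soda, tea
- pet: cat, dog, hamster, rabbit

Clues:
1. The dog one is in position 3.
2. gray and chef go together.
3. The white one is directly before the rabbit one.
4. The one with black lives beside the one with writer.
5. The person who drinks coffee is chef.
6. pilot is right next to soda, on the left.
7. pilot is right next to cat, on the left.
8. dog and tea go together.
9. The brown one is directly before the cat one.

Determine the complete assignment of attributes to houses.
Solution:

House | Job | Color | Drink | Pet
---------------------------------
  1   | pilot | brown | juice | hamster
  2   | nurse | black | soda | cat
  3   | writer | white | tea | dog
  4   | chef | gray | coffee | rabbit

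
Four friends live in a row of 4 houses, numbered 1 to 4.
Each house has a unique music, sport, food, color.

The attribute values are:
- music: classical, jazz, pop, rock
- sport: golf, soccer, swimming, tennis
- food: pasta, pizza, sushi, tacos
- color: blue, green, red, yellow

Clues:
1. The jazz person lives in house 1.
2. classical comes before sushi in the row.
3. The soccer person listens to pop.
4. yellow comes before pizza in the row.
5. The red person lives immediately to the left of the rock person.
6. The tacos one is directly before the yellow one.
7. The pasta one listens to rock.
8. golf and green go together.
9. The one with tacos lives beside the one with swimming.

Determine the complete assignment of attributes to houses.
Solution:

House | Music | Sport | Food | Color
------------------------------------
  1   | jazz | tennis | tacos | red
  2   | rock | swimming | pasta | yellow
  3   | classical | golf | pizza | green
  4   | pop | soccer | sushi | blue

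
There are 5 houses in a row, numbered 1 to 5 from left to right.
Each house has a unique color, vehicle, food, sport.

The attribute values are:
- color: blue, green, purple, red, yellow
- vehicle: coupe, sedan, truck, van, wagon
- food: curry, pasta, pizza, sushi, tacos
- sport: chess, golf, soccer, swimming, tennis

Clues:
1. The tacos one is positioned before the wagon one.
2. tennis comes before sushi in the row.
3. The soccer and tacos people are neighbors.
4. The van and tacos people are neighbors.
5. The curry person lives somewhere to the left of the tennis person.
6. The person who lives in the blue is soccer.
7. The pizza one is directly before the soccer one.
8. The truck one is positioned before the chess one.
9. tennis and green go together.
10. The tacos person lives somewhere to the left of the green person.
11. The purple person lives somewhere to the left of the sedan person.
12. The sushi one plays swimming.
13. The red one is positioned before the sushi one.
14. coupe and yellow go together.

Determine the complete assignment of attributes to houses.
Solution:

House | Color | Vehicle | Food | Sport
--------------------------------------
  1   | purple | truck | pizza | golf
  2   | blue | van | curry | soccer
  3   | red | sedan | tacos | chess
  4   | green | wagon | pasta | tennis
  5   | yellow | coupe | sushi | swimming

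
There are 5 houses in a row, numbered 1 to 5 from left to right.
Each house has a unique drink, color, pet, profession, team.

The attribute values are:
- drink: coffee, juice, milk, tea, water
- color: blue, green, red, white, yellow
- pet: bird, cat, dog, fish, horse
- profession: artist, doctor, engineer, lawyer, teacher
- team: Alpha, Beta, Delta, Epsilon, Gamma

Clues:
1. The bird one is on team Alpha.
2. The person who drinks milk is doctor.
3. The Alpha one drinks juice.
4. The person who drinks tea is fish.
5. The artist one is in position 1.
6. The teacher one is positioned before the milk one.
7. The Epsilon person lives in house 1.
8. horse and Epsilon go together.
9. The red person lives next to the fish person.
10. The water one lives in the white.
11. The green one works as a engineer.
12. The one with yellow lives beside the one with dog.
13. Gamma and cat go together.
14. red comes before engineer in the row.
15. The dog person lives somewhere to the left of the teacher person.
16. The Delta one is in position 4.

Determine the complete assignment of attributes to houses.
Solution:

House | Drink | Color | Pet | Profession | Team
-----------------------------------------------
  1   | coffee | yellow | horse | artist | Epsilon
  2   | water | white | dog | lawyer | Beta
  3   | juice | red | bird | teacher | Alpha
  4   | tea | green | fish | engineer | Delta
  5   | milk | blue | cat | doctor | Gamma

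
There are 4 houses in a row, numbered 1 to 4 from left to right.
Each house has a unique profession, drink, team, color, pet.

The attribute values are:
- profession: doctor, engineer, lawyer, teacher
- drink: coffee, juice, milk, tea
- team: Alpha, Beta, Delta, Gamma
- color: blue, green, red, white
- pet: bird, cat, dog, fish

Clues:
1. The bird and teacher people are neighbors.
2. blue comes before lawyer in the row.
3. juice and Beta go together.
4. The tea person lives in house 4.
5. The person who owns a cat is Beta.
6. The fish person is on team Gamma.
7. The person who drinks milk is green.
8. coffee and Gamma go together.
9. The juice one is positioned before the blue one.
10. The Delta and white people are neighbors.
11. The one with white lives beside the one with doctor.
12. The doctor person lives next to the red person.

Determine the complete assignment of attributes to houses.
Solution:

House | Profession | Drink | Team | Color | Pet
-----------------------------------------------
  1   | engineer | milk | Delta | green | bird
  2   | teacher | juice | Beta | white | cat
  3   | doctor | coffee | Gamma | blue | fish
  4   | lawyer | tea | Alpha | red | dog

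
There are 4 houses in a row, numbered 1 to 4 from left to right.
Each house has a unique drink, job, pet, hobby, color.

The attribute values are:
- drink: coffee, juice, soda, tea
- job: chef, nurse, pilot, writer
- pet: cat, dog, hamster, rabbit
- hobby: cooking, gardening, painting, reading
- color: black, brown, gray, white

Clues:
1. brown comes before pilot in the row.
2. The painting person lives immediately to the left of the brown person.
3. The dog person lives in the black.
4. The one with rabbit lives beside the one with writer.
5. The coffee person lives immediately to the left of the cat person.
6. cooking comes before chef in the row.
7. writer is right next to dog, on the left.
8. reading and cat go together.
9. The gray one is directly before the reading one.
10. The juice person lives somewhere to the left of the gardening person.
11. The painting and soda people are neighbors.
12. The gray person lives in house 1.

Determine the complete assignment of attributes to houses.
Solution:

House | Drink | Job | Pet | Hobby | Color
-----------------------------------------
  1   | coffee | nurse | rabbit | painting | gray
  2   | soda | writer | cat | reading | brown
  3   | juice | pilot | dog | cooking | black
  4   | tea | chef | hamster | gardening | white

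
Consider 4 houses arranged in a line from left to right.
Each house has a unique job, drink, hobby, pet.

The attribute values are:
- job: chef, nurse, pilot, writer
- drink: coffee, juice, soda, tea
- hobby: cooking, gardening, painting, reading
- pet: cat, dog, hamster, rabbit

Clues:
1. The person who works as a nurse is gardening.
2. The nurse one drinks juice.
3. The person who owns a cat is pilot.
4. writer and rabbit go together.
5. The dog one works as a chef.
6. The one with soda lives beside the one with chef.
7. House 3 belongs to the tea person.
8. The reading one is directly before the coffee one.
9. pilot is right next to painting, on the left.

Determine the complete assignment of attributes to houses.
Solution:

House | Job | Drink | Hobby | Pet
---------------------------------
  1   | pilot | soda | reading | cat
  2   | chef | coffee | painting | dog
  3   | writer | tea | cooking | rabbit
  4   | nurse | juice | gardening | hamster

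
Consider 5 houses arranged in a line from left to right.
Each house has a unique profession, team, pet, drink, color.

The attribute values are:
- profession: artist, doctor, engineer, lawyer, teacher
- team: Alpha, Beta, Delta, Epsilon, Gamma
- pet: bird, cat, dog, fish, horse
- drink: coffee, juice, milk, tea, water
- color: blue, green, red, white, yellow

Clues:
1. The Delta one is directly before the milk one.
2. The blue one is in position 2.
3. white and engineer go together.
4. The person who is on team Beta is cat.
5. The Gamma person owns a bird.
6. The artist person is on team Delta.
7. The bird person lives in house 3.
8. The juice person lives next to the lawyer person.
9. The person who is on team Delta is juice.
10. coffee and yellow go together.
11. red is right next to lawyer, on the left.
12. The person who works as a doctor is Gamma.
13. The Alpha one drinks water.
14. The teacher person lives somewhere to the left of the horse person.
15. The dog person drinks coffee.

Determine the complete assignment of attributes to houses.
Solution:

House | Profession | Team | Pet | Drink | Color
-----------------------------------------------
  1   | artist | Delta | fish | juice | red
  2   | lawyer | Beta | cat | milk | blue
  3   | doctor | Gamma | bird | tea | green
  4   | teacher | Epsilon | dog | coffee | yellow
  5   | engineer | Alpha | horse | water | white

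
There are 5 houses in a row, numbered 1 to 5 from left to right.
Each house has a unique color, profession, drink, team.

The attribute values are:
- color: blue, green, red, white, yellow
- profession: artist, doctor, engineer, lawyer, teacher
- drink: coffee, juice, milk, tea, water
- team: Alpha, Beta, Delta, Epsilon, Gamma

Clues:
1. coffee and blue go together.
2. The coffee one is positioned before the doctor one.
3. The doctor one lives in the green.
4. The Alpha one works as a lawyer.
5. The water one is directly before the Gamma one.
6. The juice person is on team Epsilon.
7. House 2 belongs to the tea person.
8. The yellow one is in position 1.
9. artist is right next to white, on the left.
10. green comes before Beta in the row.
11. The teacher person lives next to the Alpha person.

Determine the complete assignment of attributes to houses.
Solution:

House | Color | Profession | Drink | Team
-----------------------------------------
  1   | yellow | artist | water | Delta
  2   | white | teacher | tea | Gamma
  3   | blue | lawyer | coffee | Alpha
  4   | green | doctor | juice | Epsilon
  5   | red | engineer | milk | Beta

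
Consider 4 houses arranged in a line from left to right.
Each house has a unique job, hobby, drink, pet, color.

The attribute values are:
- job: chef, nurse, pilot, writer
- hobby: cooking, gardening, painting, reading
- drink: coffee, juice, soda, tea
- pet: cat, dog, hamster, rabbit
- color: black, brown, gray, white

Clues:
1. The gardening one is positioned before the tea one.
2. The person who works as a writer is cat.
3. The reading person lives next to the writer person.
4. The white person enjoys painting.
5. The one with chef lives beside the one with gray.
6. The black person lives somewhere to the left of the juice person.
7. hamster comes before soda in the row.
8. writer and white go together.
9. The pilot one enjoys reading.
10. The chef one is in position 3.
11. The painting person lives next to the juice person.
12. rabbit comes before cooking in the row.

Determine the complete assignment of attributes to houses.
Solution:

House | Job | Hobby | Drink | Pet | Color
-----------------------------------------
  1   | pilot | reading | coffee | hamster | black
  2   | writer | painting | soda | cat | white
  3   | chef | gardening | juice | rabbit | brown
  4   | nurse | cooking | tea | dog | gray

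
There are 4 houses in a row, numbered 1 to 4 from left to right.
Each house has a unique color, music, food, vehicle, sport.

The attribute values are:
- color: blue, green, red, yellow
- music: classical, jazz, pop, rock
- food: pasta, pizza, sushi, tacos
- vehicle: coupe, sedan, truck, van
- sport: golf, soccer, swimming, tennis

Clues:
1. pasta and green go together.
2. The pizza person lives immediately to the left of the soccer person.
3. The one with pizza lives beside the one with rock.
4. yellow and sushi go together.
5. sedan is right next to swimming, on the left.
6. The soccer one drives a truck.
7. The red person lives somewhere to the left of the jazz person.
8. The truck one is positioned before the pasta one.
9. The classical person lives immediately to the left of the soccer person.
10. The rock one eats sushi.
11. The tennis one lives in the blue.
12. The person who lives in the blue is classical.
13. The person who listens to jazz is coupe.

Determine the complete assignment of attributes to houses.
Solution:

House | Color | Music | Food | Vehicle | Sport
----------------------------------------------
  1   | blue | classical | pizza | van | tennis
  2   | yellow | rock | sushi | truck | soccer
  3   | red | pop | tacos | sedan | golf
  4   | green | jazz | pasta | coupe | swimming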